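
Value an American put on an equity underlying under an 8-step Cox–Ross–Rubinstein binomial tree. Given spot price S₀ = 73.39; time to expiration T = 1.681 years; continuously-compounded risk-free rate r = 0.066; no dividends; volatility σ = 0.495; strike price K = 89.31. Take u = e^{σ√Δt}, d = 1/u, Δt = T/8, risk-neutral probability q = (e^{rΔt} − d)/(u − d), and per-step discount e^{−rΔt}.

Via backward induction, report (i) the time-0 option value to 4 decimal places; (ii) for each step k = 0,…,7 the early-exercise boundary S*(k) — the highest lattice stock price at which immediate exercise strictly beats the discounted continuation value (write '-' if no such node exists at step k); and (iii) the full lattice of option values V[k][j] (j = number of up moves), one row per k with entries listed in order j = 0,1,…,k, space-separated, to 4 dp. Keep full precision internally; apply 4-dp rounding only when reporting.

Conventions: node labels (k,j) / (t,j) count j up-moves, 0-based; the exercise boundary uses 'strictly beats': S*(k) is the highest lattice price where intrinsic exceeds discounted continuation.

price = 25.1707
boundary = - - 46.6176 37.1540 46.6176 37.1540 46.6176 58.4916
tree:
25.1707
33.2739 16.9211
42.6924 23.8035 9.7830
52.1560 32.4542 14.9060 4.3869
59.6984 42.6924 22.0500 7.4182 1.1527
65.7096 52.1560 31.4243 12.2980 2.2221 0.0000
70.5006 59.6984 42.6924 19.8471 4.2838 0.0000 0.0000
74.3190 65.7096 52.1560 30.8184 8.2582 0.0000 0.0000 0.0000
77.3622 70.5006 59.6984 42.6924 15.9200 0.0000 0.0000 0.0000 0.0000

params: Δt=0.21013 u=1.25471 d=0.79700 q=0.47403 e^(-rΔt)=0.98623
t_8 payoffs: 77.3622 70.5006 59.6984 42.6924 15.9200 0.0000 0.0000 0.0000 0.0000
t_7: node(7,0) S=14.9910 payoff=74.3190 vs cont=73.0889 → 74.3190 [stop]  node(7,1) S=23.6004 payoff=65.7096 vs cont=64.4796 → 65.7096 [stop]  node(7,2) S=37.1540 payoff=52.1560 vs cont=50.9259 → 52.1560 [stop]  node(7,3) S=58.4916 payoff=30.8184 vs cont=29.5884 → 30.8184 [stop]  node(7,4) S=92.0832 payoff=0.0000 vs cont=8.2582 → 8.2582 [wait]  node(7,5) S=144.9665 payoff=0.0000 vs cont=0.0000 → 0.0000 [wait]  node(7,6) S=228.2206 payoff=0.0000 vs cont=0.0000 → 0.0000 [wait]  node(7,7) S=359.2874 payoff=0.0000 vs cont=0.0000 → 0.0000 [wait]  ⇒ S*(7)=58.4916
t_6: node(6,0) S=18.8094 payoff=70.5006 vs cont=69.2706 → 70.5006 [stop]  node(6,1) S=29.6116 payoff=59.6984 vs cont=58.4683 → 59.6984 [stop]  node(6,2) S=46.6176 payoff=42.6924 vs cont=41.4624 → 42.6924 [stop]  node(6,3) S=73.3900 payoff=15.9200 vs cont=19.8471 → 19.8471 [wait]  node(6,4) S=115.5378 payoff=0.0000 vs cont=4.2838 → 4.2838 [wait]  node(6,5) S=181.8910 payoff=0.0000 vs cont=0.0000 → 0.0000 [wait]  node(6,6) S=286.3508 payoff=0.0000 vs cont=0.0000 → 0.0000 [wait]  ⇒ S*(6)=46.6176
t_5: node(5,0) S=23.6004 payoff=65.7096 vs cont=64.4796 → 65.7096 [stop]  node(5,1) S=37.1540 payoff=52.1560 vs cont=50.9259 → 52.1560 [stop]  node(5,2) S=58.4916 payoff=30.8184 vs cont=31.4243 → 31.4243 [wait]  node(5,3) S=92.0832 payoff=0.0000 vs cont=12.2980 → 12.2980 [wait]  node(5,4) S=144.9665 payoff=0.0000 vs cont=2.2221 → 2.2221 [wait]  node(5,5) S=228.2206 payoff=0.0000 vs cont=0.0000 → 0.0000 [wait]  ⇒ S*(5)=37.1540
t_4: node(4,0) S=29.6116 payoff=59.6984 vs cont=58.4683 → 59.6984 [stop]  node(4,1) S=46.6176 payoff=42.6924 vs cont=41.7457 → 42.6924 [stop]  node(4,2) S=73.3900 payoff=15.9200 vs cont=22.0500 → 22.0500 [wait]  node(4,3) S=115.5378 payoff=0.0000 vs cont=7.4182 → 7.4182 [wait]  node(4,4) S=181.8910 payoff=0.0000 vs cont=1.1527 → 1.1527 [wait]  ⇒ S*(4)=46.6176
t_3: node(3,0) S=37.1540 payoff=52.1560 vs cont=50.9259 → 52.1560 [stop]  node(3,1) S=58.4916 payoff=30.8184 vs cont=32.4542 → 32.4542 [wait]  node(3,2) S=92.0832 payoff=0.0000 vs cont=14.9060 → 14.9060 [wait]  node(3,3) S=144.9665 payoff=0.0000 vs cont=4.3869 → 4.3869 [wait]  ⇒ S*(3)=37.1540
t_2: node(2,0) S=46.6176 payoff=42.6924 vs cont=42.2271 → 42.6924 [stop]  node(2,1) S=73.3900 payoff=15.9200 vs cont=23.8035 → 23.8035 [wait]  node(2,2) S=115.5378 payoff=0.0000 vs cont=9.7830 → 9.7830 [wait]  ⇒ S*(2)=46.6176
t_1: node(1,0) S=58.4916 payoff=30.8184 vs cont=33.2739 → 33.2739 [wait]  node(1,1) S=92.0832 payoff=0.0000 vs cont=16.9211 → 16.9211 [wait]  ⇒ S*(1)=-
t_0: node(0,0) S=73.3900 payoff=15.9200 vs cont=25.1707 → 25.1707 [wait]  ⇒ S*(0)=-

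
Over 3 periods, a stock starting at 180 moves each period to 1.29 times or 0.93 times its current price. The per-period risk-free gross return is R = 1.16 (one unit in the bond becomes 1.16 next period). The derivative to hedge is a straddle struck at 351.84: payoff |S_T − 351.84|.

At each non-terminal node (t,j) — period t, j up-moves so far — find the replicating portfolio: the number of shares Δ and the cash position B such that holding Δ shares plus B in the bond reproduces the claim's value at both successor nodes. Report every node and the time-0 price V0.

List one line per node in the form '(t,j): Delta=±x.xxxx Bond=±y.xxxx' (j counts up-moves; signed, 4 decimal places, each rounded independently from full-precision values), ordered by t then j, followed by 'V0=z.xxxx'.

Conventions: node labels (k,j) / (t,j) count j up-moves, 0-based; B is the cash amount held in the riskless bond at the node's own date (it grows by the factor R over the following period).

(0,0): Delta=-0.6764 Bond=178.7096
(1,0): Delta=-1.0000 Bond=261.4744
(1,1): Delta=-0.5445 Bond=176.6845
(2,0): Delta=-1.0000 Bond=303.3103
(2,1): Delta=-1.0000 Bond=303.3103
(2,2): Delta=-0.3589 Bond=149.3614
V0=56.9583

The replicating-portfolio and risk-neutral prices coincide; use p* = (1.16−0.93)/(1.29−0.93) = 0.6389 for the latter.
At maturity the claim pays: V(3,0)=207.0557, V(3,1)=151.0102, V(3,2)=73.2697, V(3,3)=34.5640
(2,0): S=155.6820. Δ = (V_up−V_dn)/(S_up−S_dn) = (151.0102−207.0557)/(200.8298−144.7843) = -1.0000. V = [p*·151.0102 + (1−p*)·207.0557]/1.16 = 147.6283. B = V − Δ·S = 303.3103.
(2,1): S=215.9460. Δ = (V_up−V_dn)/(S_up−S_dn) = (73.2697−151.0102)/(278.5703−200.8298) = -1.0000. V = [p*·73.2697 + (1−p*)·151.0102]/1.16 = 87.3643. B = V − Δ·S = 303.3103.
(2,2): S=299.5380. Δ = (V_up−V_dn)/(S_up−S_dn) = (34.5640−73.2697)/(386.4040−278.5703) = -0.3589. V = [p*·34.5640 + (1−p*)·73.2697]/1.16 = 41.8457. B = V − Δ·S = 149.3614.
(1,0): S=167.4000. Δ = (V_up−V_dn)/(S_up−S_dn) = (87.3643−147.6283)/(215.9460−155.6820) = -1.0000. V = [p*·87.3643 + (1−p*)·147.6283]/1.16 = 94.0744. B = V − Δ·S = 261.4744.
(1,1): S=232.2000. Δ = (V_up−V_dn)/(S_up−S_dn) = (41.8457−87.3643)/(299.5380−215.9460) = -0.5445. V = [p*·41.8457 + (1−p*)·87.3643]/1.16 = 50.2440. B = V − Δ·S = 176.6845.
(0,0): S=180.0000. Δ = (V_up−V_dn)/(S_up−S_dn) = (50.2440−94.0744)/(232.2000−167.4000) = -0.6764. V = [p*·50.2440 + (1−p*)·94.0744]/1.16 = 56.9583. B = V − Δ·S = 178.7096.
Verification: the root portfolio costs Δ(0,0)·S0 + B(0,0) = 56.9583, matching V0.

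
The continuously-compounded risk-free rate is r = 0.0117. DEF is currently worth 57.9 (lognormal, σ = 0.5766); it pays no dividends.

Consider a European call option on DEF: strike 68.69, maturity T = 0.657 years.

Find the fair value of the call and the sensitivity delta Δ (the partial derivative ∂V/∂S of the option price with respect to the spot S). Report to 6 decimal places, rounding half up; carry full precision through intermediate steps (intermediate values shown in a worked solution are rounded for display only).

price = 7.202657
Δ = 0.454022

σ√T = 0.5766·√0.657 = 0.467366
d₁ = (ln(S/K) + (r+σ²/2)T) / (σ√T) = (ln(57.9/68.69) + (0.0117+0.5766²/2)·0.657) / 0.467366 = (-0.170886 + 0.116902) / 0.467366 = -0.115506
d₂ = d₁ − σ√T = -0.115506 − 0.467366 = -0.582873
e^{−rT} = 0.992343
N(d₁) = 0.454022,  N(d₂) = 0.279990
Call price V = S·N(d₁) − K·e^{−rT}·N(d₂) = 26.287868 − 19.085211 = 7.202657
Δ = N(d₁) = 0.454022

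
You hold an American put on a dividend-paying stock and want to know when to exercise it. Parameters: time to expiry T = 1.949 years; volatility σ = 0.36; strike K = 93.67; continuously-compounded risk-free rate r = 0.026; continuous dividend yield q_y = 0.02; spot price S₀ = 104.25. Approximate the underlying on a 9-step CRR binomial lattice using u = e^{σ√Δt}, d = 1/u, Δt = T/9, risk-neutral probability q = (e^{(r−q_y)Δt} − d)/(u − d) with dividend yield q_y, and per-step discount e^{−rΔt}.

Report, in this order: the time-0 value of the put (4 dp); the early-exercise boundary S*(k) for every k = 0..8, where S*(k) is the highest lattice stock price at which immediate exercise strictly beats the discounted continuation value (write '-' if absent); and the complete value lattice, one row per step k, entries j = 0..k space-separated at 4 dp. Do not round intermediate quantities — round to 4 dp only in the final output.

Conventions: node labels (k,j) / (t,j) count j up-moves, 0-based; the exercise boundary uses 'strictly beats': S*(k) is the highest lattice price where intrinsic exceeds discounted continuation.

price = 14.0188
boundary = - - - - - 45.1122 53.3397 63.0677 74.5698
tree:
14.0188
19.0687 8.3112
25.2714 12.0809 4.0243
32.5147 17.1480 6.3297 1.3897
40.4642 23.6577 9.7794 2.3912 0.2409
48.5578 31.5366 14.7748 4.0836 0.4503 0.0000
55.5162 40.3303 21.6848 6.9111 0.8418 0.0000 0.0000
61.4013 48.5578 30.6023 11.5686 1.5737 0.0000 0.0000 0.0000
66.3787 55.5162 40.3303 19.1002 2.9421 0.0000 0.0000 0.0000 0.0000
70.5883 61.4013 48.5578 30.6023 5.5002 0.0000 0.0000 0.0000 0.0000 0.0000

params: Δt=0.21656 u=1.18238 d=0.84575 q=0.46208 e^(-rΔt)=0.99439
t_9 payoffs: 70.5883 61.4013 48.5578 30.6023 5.5002 0.0000 0.0000 0.0000 0.0000 0.0000
t_8: node(8,0) S=27.2913 payoff=66.3787 vs cont=65.9707 → 66.3787 [stop]  node(8,1) S=38.1538 payoff=55.5162 vs cont=55.1552 → 55.5162 [stop]  node(8,2) S=53.3397 payoff=40.3303 vs cont=40.0349 → 40.3303 [stop]  node(8,3) S=74.5698 payoff=19.1002 vs cont=18.8965 → 19.1002 [stop]  node(8,4) S=104.2500 payoff=0.0000 vs cont=2.9421 → 2.9421 [wait]  node(8,5) S=145.7434 payoff=0.0000 vs cont=0.0000 → 0.0000 [wait]  node(8,6) S=203.7520 payoff=0.0000 vs cont=0.0000 → 0.0000 [wait]  node(8,7) S=284.8490 payoff=0.0000 vs cont=0.0000 → 0.0000 [wait]  node(8,8) S=398.2242 payoff=0.0000 vs cont=0.0000 → 0.0000 [wait]  ⇒ S*(8)=74.5698
t_7: node(7,0) S=32.2687 payoff=61.4013 vs cont=61.0149 → 61.4013 [stop]  node(7,1) S=45.1122 payoff=48.5578 vs cont=48.2269 → 48.5578 [stop]  node(7,2) S=63.0677 payoff=30.6023 vs cont=30.3490 → 30.6023 [stop]  node(7,3) S=88.1698 payoff=5.5002 vs cont=11.5686 → 11.5686 [wait]  node(7,4) S=123.2629 payoff=0.0000 vs cont=1.5737 → 1.5737 [wait]  node(7,5) S=172.3239 payoff=0.0000 vs cont=0.0000 → 0.0000 [wait]  node(7,6) S=240.9119 payoff=0.0000 vs cont=0.0000 → 0.0000 [wait]  node(7,7) S=336.7993 payoff=0.0000 vs cont=0.0000 → 0.0000 [wait]  ⇒ S*(7)=63.0677
t_6: node(6,0) S=38.1538 payoff=55.5162 vs cont=55.1552 → 55.5162 [stop]  node(6,1) S=53.3397 payoff=40.3303 vs cont=40.0349 → 40.3303 [stop]  node(6,2) S=74.5698 payoff=19.1002 vs cont=21.6848 → 21.6848 [wait]  node(6,3) S=104.2500 payoff=0.0000 vs cont=6.9111 → 6.9111 [wait]  node(6,4) S=145.7434 payoff=0.0000 vs cont=0.8418 → 0.8418 [wait]  node(6,5) S=203.7520 payoff=0.0000 vs cont=0.0000 → 0.0000 [wait]  node(6,6) S=284.8490 payoff=0.0000 vs cont=0.0000 → 0.0000 [wait]  ⇒ S*(6)=53.3397
t_5: node(5,0) S=45.1122 payoff=48.5578 vs cont=48.2269 → 48.5578 [stop]  node(5,1) S=63.0677 payoff=30.6023 vs cont=31.5366 → 31.5366 [wait]  node(5,2) S=88.1698 payoff=5.5002 vs cont=14.7748 → 14.7748 [wait]  node(5,3) S=123.2629 payoff=0.0000 vs cont=4.0836 → 4.0836 [wait]  node(5,4) S=172.3239 payoff=0.0000 vs cont=0.4503 → 0.4503 [wait]  node(5,5) S=240.9119 payoff=0.0000 vs cont=0.0000 → 0.0000 [wait]  ⇒ S*(5)=45.1122
t_4: node(4,0) S=53.3397 payoff=40.3303 vs cont=40.4642 → 40.4642 [wait]  node(4,1) S=74.5698 payoff=19.1002 vs cont=23.6577 → 23.6577 [wait]  node(4,2) S=104.2500 payoff=0.0000 vs cont=9.7794 → 9.7794 [wait]  node(4,3) S=145.7434 payoff=0.0000 vs cont=2.3912 → 2.3912 [wait]  node(4,4) S=203.7520 payoff=0.0000 vs cont=0.2409 → 0.2409 [wait]  ⇒ S*(4)=-
t_3: node(3,0) S=63.0677 payoff=30.6023 vs cont=32.5147 → 32.5147 [wait]  node(3,1) S=88.1698 payoff=5.5002 vs cont=17.1480 → 17.1480 [wait]  node(3,2) S=123.2629 payoff=0.0000 vs cont=6.3297 → 6.3297 [wait]  node(3,3) S=172.3239 payoff=0.0000 vs cont=1.3897 → 1.3897 [wait]  ⇒ S*(3)=-
t_2: node(2,0) S=74.5698 payoff=19.1002 vs cont=25.2714 → 25.2714 [wait]  node(2,1) S=104.2500 payoff=0.0000 vs cont=12.0809 → 12.0809 [wait]  node(2,2) S=145.7434 payoff=0.0000 vs cont=4.0243 → 4.0243 [wait]  ⇒ S*(2)=-
t_1: node(1,0) S=88.1698 payoff=5.5002 vs cont=19.0687 → 19.0687 [wait]  node(1,1) S=123.2629 payoff=0.0000 vs cont=8.3112 → 8.3112 [wait]  ⇒ S*(1)=-
t_0: node(0,0) S=104.2500 payoff=0.0000 vs cont=14.0188 → 14.0188 [wait]  ⇒ S*(0)=-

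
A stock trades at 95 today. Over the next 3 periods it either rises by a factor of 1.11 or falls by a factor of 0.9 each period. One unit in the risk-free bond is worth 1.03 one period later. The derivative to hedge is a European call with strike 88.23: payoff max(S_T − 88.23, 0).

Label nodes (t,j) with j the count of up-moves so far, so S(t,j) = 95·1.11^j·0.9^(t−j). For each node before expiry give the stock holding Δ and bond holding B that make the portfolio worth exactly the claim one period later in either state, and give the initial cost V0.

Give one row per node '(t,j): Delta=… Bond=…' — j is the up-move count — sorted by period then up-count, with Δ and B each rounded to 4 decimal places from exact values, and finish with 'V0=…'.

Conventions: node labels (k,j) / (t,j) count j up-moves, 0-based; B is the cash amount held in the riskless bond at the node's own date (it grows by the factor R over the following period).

Since d<R<u, set p* = (R−d)/(u−d) = 0.6190; price each node as the discounted p*-expectation of its children.
Payoffs at expiry: V(3,0)=0.0000, V(3,1)=0.0000, V(3,2)=17.1146, V(3,3)=41.6949
Node (2,0) S=76.9500: V=(p*·0.0000+(1−p*)·0.0000)/1.03=0.0000; Δ=(0.0000−0.0000)/(85.4145−69.2550)=0.0000; B=V−Δ·S=0.0000
Node (2,1) S=94.9050: V=(p*·17.1146+(1−p*)·0.0000)/1.03=10.2861; Δ=(17.1146−0.0000)/(105.3446−85.4145)=0.8587; B=V−Δ·S=-71.2117
Node (2,2) S=117.0495: V=(p*·41.6949+(1−p*)·17.1146)/1.03=31.3893; Δ=(41.6949−17.1146)/(129.9249−105.3446)=1.0000; B=V−Δ·S=-85.6602
Node (1,0) S=85.5000: V=(p*·10.2861+(1−p*)·0.0000)/1.03=6.1821; Δ=(10.2861−0.0000)/(94.9050−76.9500)=0.5729; B=V−Δ·S=-42.7995
Node (1,1) S=105.4500: V=(p*·31.3893+(1−p*)·10.2861)/1.03=22.6699; Δ=(31.3893−10.2861)/(117.0495−94.9050)=0.9530; B=V−Δ·S=-77.8214
Node (0,0) S=95.0000: V=(p*·22.6699+(1−p*)·6.1821)/1.03=15.9115; Δ=(22.6699−6.1821)/(105.4500−85.5000)=0.8265; B=V−Δ·S=-62.6016
Check: Δ(0,0)·S0 + B(0,0) = 15.9115 = V0.

(0,0): Delta=0.8265 Bond=-62.6016
(1,0): Delta=0.5729 Bond=-42.7995
(1,1): Delta=0.9530 Bond=-77.8214
(2,0): Delta=0.0000 Bond=0.0000
(2,1): Delta=0.8587 Bond=-71.2117
(2,2): Delta=1.0000 Bond=-85.6602
V0=15.9115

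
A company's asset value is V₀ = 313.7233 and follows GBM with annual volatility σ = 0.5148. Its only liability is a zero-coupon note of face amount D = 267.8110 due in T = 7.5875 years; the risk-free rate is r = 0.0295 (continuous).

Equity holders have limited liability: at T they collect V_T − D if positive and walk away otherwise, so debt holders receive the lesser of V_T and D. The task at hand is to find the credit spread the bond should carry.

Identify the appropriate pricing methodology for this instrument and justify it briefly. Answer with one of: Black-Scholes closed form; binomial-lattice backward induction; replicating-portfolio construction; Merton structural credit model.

Key observation: the data describe a firm's assets (V₀ = 313.7233, GBM) and a single zero-coupon debt of face 267.8110, so credit quantities follow from equity-as-call in the structural model.

framework: Merton structural credit model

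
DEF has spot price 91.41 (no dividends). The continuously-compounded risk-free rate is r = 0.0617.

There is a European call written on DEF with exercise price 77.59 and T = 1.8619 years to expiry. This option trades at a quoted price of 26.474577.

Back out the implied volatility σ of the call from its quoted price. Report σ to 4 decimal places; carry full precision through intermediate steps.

At σ = 0.2846 the Black–Scholes value reproduces the quote:
σ√T = 0.2846·√1.8619 = 0.388341
d₁ = (ln(S/K) + (r+σ²/2)T) / (σ√T) = (ln(91.41/77.59) + (0.0617+0.2846²/2)·1.8619) / 0.388341 = (0.163916 + 0.190284) / 0.388341 = 0.912085
d₂ = d₁ − σ√T = 0.912085 − 0.388341 = 0.523744
e^{−rT} = 0.891474
N(d₁) = 0.819138,  N(d₂) = 0.699772
V = S·N(d₁) − K·e^{−rT}·N(d₂) = 74.877406 − 48.402829 = 26.474577 (equal to the quote); since ∂V/∂σ > 0 for all σ, the implied volatility is unique

sigma = 0.2846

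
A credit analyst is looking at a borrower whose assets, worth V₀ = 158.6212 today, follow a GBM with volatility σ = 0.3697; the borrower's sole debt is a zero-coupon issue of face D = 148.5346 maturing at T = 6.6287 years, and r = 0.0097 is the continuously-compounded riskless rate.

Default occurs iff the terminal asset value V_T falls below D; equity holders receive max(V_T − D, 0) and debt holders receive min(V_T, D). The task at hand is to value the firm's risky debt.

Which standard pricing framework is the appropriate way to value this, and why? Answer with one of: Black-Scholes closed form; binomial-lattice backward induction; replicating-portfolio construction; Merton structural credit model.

Key observation: assets follow a GBM and default happens iff V_T < 148.5346; valuing claims on that split (equity as a call, risky debt as the residual) is the structural model's definition.

framework: Merton structural credit model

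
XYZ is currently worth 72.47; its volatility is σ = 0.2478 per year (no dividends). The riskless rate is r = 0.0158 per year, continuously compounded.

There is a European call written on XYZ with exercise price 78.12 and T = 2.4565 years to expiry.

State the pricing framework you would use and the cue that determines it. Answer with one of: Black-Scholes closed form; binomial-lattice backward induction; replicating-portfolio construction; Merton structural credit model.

Key observation: everything needed for the exact continuous-time valuation of the European call on XYZ (strike 78.12) is given, and no feature rules the closed form out.

framework: Black-Scholes closed form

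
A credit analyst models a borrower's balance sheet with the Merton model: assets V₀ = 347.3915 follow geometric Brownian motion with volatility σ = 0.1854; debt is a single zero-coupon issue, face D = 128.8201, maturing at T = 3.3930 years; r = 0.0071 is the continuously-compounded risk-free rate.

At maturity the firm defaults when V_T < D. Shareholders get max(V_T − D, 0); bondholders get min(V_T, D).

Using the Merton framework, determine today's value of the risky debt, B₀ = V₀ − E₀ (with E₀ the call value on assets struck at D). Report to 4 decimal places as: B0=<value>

Equity is a call on the firm's assets struck at D = 128.8201:
d₁ = [ln(V₀/D) + (r + σ²/2)T] / (σ√T)
   = [ln(347.3915/128.8201) + (0.0071 + 0.5·0.1854²)·3.3930] / (0.1854·√3.3930)
   = [0.992036 + 0.082404] / 0.341509 = 3.146158
d₂ = d₁ − σ√T = 3.146158 − 0.341509 = 2.804649
N(d₁) = 0.999173,  N(d₂) = 0.997481,  e^(−rT) = 0.976198
E₀ = V₀·N(d₁) − D·e^(−rT)·N(d₂)
   = 347.3915·0.999173 − 128.8201·0.976198·0.997481 = 221.667007
B₀ = V₀ − E₀ = 347.3915 − 221.667007 = 125.724493

B0=125.7245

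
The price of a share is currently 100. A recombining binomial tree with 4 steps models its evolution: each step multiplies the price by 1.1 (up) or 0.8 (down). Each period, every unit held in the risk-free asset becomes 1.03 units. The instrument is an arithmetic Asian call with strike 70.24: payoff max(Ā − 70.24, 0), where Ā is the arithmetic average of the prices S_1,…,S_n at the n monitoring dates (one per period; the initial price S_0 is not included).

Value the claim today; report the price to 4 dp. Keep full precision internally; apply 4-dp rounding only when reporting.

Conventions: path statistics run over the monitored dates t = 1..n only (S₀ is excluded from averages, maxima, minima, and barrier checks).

Under the martingale measure an up-move has probability p* = 0.7667; value the claim as the probability-weighted average of per-path payoffs, discounted 4 periods at R = 1.03.
Enumerate all 2^4 = 16 price paths (U = up ×1.1, D = down ×0.8); each path with k up-moves has probability p*^k·(1−p*)^(4−k).
DDDD: Ā=59.0400, payoff=0.0000, prob=0.002964
UDDD: Ā=81.1800, payoff=10.9400, prob=0.009740
DUDD: Ā=73.6800, payoff=3.4400, prob=0.009740
UUDD: Ā=101.3100, payoff=31.0700, prob=0.032001
DDUD: Ā=67.6800, payoff=0.0000, prob=0.009740
UDUD: Ā=93.0600, payoff=22.8200, prob=0.032001
DUUD: Ā=85.5600, payoff=15.3200, prob=0.032001
UUUD: Ā=117.6450, payoff=47.4050, prob=0.105147
DDDU: Ā=62.8800, payoff=0.0000, prob=0.009740
UDDU: Ā=86.4600, payoff=16.2200, prob=0.032001
DUDU: Ā=78.9600, payoff=8.7200, prob=0.032001
UUDU: Ā=108.5700, payoff=38.3300, prob=0.105147
DDUU: Ā=72.9600, payoff=2.7200, prob=0.032001
UDUU: Ā=100.3200, payoff=30.0800, prob=0.105147
DUUU: Ā=92.8200, payoff=22.5800, prob=0.105147
UUUU: Ā=127.6275, payoff=57.3875, prob=0.345483
Price = Σ prob·payoff / R^4 = 37.618210 / 1.125509 = 33.4233

price = 33.4233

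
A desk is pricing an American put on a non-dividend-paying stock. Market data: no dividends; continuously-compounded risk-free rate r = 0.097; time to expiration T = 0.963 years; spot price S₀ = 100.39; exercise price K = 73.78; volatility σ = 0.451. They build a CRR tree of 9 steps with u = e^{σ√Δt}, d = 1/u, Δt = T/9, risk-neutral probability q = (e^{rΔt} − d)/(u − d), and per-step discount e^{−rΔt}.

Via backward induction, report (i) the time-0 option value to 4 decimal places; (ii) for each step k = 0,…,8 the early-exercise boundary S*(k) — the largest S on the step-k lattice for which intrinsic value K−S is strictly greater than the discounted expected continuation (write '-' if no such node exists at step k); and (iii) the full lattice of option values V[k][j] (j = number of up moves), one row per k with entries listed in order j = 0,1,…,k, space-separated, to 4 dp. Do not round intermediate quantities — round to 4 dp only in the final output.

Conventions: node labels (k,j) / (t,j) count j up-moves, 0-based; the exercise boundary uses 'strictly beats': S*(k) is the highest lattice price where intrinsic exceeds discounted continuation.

price = 3.9660
boundary = - - - - - 48.0111 41.4259 48.0111 55.6431
tree:
3.9660
6.1024 1.8991
9.1658 3.1472 0.6828
13.3863 5.1104 1.2374 0.1390
18.9232 8.0944 2.2145 0.2801 0.0000
25.7689 12.4303 3.9005 0.5642 0.0000 0.0000
32.3541 18.3551 6.7280 1.1366 0.0000 0.0000 0.0000
38.0361 25.7689 11.2784 2.2896 0.0000 0.0000 0.0000 0.0000
42.9387 32.3541 18.1369 4.6124 0.0000 0.0000 0.0000 0.0000 0.0000
47.1689 38.0361 25.7689 9.2916 0.0000 0.0000 0.0000 0.0000 0.0000 0.0000

Δt=0.10700  u=1.15896  d=0.86284  q=0.49842  discount=0.98967
step 9 (expiry): payoffs max(K−S,0) = 47.1689 38.0361 25.7689 9.2916 0.0000 0.0000 0.0000 0.0000 0.0000 0.0000
step 8: (k=8,j=0): S=30.8413, K−S=42.9387, hold=42.1769 ⇒ V=42.9387 exercise | (k=8,j=1): S=41.4259, K−S=32.3541, hold=31.5923 ⇒ V=32.3541 exercise | (k=8,j=2): S=55.6431, K−S=18.1369, hold=17.3751 ⇒ V=18.1369 exercise | (k=8,j=3): S=74.7396, K−S=0.0000, hold=4.6124 ⇒ V=4.6124 continue | (k=8,j=4): S=100.3900, K−S=0.0000, hold=0.0000 ⇒ V=0.0000 continue | (k=8,j=5): S=134.8435, K−S=0.0000, hold=0.0000 ⇒ V=0.0000 continue | (k=8,j=6): S=181.1212, K−S=0.0000, hold=0.0000 ⇒ V=0.0000 continue | (k=8,j=7): S=243.2813, K−S=0.0000, hold=0.0000 ⇒ V=0.0000 continue | (k=8,j=8): S=326.7745, K−S=0.0000, hold=0.0000 ⇒ V=0.0000 continue  boundary S*=55.6431
step 7: (k=7,j=0): S=35.7439, K−S=38.0361, hold=37.2743 ⇒ V=38.0361 exercise | (k=7,j=1): S=48.0111, K−S=25.7689, hold=25.0071 ⇒ V=25.7689 exercise | (k=7,j=2): S=64.4884, K−S=9.2916, hold=11.2784 ⇒ V=11.2784 continue | (k=7,j=3): S=86.6205, K−S=0.0000, hold=2.2896 ⇒ V=2.2896 continue | (k=7,j=4): S=116.3483, K−S=0.0000, hold=0.0000 ⇒ V=0.0000 continue | (k=7,j=5): S=156.2786, K−S=0.0000, hold=0.0000 ⇒ V=0.0000 continue | (k=7,j=6): S=209.9128, K−S=0.0000, hold=0.0000 ⇒ V=0.0000 continue | (k=7,j=7): S=281.9541, K−S=0.0000, hold=0.0000 ⇒ V=0.0000 continue  boundary S*=48.0111
step 6: (k=6,j=0): S=41.4259, K−S=32.3541, hold=31.5923 ⇒ V=32.3541 exercise | (k=6,j=1): S=55.6431, K−S=18.1369, hold=18.3551 ⇒ V=18.3551 continue | (k=6,j=2): S=74.7396, K−S=0.0000, hold=6.7280 ⇒ V=6.7280 continue | (k=6,j=3): S=100.3900, K−S=0.0000, hold=1.1366 ⇒ V=1.1366 continue | (k=6,j=4): S=134.8435, K−S=0.0000, hold=0.0000 ⇒ V=0.0000 continue | (k=6,j=5): S=181.1212, K−S=0.0000, hold=0.0000 ⇒ V=0.0000 continue | (k=6,j=6): S=243.2813, K−S=0.0000, hold=0.0000 ⇒ V=0.0000 continue  boundary S*=41.4259
step 5: (k=5,j=0): S=48.0111, K−S=25.7689, hold=25.1147 ⇒ V=25.7689 exercise | (k=5,j=1): S=64.4884, K−S=9.2916, hold=12.4303 ⇒ V=12.4303 continue | (k=5,j=2): S=86.6205, K−S=0.0000, hold=3.9005 ⇒ V=3.9005 continue | (k=5,j=3): S=116.3483, K−S=0.0000, hold=0.5642 ⇒ V=0.5642 continue | (k=5,j=4): S=156.2786, K−S=0.0000, hold=0.0000 ⇒ V=0.0000 continue | (k=5,j=5): S=209.9128, K−S=0.0000, hold=0.0000 ⇒ V=0.0000 continue  boundary S*=48.0111
step 4: (k=4,j=0): S=55.6431, K−S=18.1369, hold=18.9232 ⇒ V=18.9232 continue | (k=4,j=1): S=74.7396, K−S=0.0000, hold=8.0944 ⇒ V=8.0944 continue | (k=4,j=2): S=100.3900, K−S=0.0000, hold=2.2145 ⇒ V=2.2145 continue | (k=4,j=3): S=134.8435, K−S=0.0000, hold=0.2801 ⇒ V=0.2801 continue | (k=4,j=4): S=181.1212, K−S=0.0000, hold=0.0000 ⇒ V=0.0000 continue  boundary S*=-
step 3: (k=3,j=0): S=64.4884, K−S=9.2916, hold=13.3863 ⇒ V=13.3863 continue | (k=3,j=1): S=86.6205, K−S=0.0000, hold=5.1104 ⇒ V=5.1104 continue | (k=3,j=2): S=116.3483, K−S=0.0000, hold=1.2374 ⇒ V=1.2374 continue | (k=3,j=3): S=156.2786, K−S=0.0000, hold=0.1390 ⇒ V=0.1390 continue  boundary S*=-
step 2: (k=2,j=0): S=74.7396, K−S=0.0000, hold=9.1658 ⇒ V=9.1658 continue | (k=2,j=1): S=100.3900, K−S=0.0000, hold=3.1472 ⇒ V=3.1472 continue | (k=2,j=2): S=134.8435, K−S=0.0000, hold=0.6828 ⇒ V=0.6828 continue  boundary S*=-
step 1: (k=1,j=0): S=86.6205, K−S=0.0000, hold=6.1024 ⇒ V=6.1024 continue | (k=1,j=1): S=116.3483, K−S=0.0000, hold=1.8991 ⇒ V=1.8991 continue  boundary S*=-
step 0: (k=0,j=0): S=100.3900, K−S=0.0000, hold=3.9660 ⇒ V=3.9660 continue  boundary S*=-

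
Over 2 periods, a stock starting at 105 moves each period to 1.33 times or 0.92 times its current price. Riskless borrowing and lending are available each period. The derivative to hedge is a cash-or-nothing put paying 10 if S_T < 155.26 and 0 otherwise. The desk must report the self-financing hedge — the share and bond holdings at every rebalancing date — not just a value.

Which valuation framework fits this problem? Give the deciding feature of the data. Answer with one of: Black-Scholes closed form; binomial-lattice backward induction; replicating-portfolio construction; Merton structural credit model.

framework: replicating-portfolio construction

Key observation: since the answer must list Δ and B at each node of the 1.33/0.92 lattice on 105, the replicating-portfolio method — solving the two-state system at every node — is the one that applies.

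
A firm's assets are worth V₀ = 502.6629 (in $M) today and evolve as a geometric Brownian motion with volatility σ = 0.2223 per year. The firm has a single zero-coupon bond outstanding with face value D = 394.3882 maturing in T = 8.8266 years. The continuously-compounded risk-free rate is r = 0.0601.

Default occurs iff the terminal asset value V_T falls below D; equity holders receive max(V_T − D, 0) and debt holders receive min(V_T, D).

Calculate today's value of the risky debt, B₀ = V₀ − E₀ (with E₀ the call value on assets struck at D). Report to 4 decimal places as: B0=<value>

B0=219.0694

Apply the equity-as-call identities (strike 394.3882, horizon 8.8266 years):
d₁ = [ln(V₀/D) + (r + σ²/2)T] / (σ√T)
   = [ln(502.6629/394.3882) + (0.0601 + 0.5·0.2223²)·8.8266] / (0.2223·√8.8266)
   = [0.242584 + 0.748572] / 0.660444 = 1.500741
d₂ = d₁ − σ√T = 1.500741 − 0.660444 = 0.840297
N(d₁) = 0.933289,  N(d₂) = 0.799629,  e^(−rT) = 0.588323
E₀ = V₀·N(d₁) − D·e^(−rT)·N(d₂)
   = 502.6629·0.933289 − 394.3882·0.588323·0.799629 = 283.593488
B₀ = V₀ − E₀ = 502.6629 − 283.593488 = 219.069412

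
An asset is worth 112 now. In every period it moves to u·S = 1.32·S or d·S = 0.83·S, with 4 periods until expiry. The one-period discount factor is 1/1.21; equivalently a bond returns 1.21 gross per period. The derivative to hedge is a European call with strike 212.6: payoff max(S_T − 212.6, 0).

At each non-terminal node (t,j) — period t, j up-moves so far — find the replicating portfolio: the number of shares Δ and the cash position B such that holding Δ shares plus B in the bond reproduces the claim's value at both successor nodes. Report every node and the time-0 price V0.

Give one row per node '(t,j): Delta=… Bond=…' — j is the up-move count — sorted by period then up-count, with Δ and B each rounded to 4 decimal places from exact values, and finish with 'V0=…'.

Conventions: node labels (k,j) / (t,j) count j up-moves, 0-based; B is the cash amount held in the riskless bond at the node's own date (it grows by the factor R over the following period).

The replicating-portfolio and risk-neutral prices coincide; use p* = (1.21−0.83)/(1.32−0.83) = 0.7755 for the latter.
Expiry values: V(4,0)=0.0000, V(4,1)=0.0000, V(4,2)=0.0000, V(4,3)=1.2050, V(4,4)=127.4273
(3,0): S=64.0401. Δ = (V_up−V_dn)/(S_up−S_dn) = (0.0000−0.0000)/(84.5330−53.1533) = 0.0000. V = [p*·0.0000 + (1−p*)·0.0000]/1.21 = 0.0000. B = V − Δ·S = 0.0000.
(3,1): S=101.8470. Δ = (V_up−V_dn)/(S_up−S_dn) = (0.0000−0.0000)/(134.4380−84.5330) = 0.0000. V = [p*·0.0000 + (1−p*)·0.0000]/1.21 = 0.0000. B = V − Δ·S = 0.0000.
(3,2): S=161.9735. Δ = (V_up−V_dn)/(S_up−S_dn) = (1.2050−0.0000)/(213.8050−134.4380) = 0.0152. V = [p*·1.2050 + (1−p*)·0.0000]/1.21 = 0.7723. B = V − Δ·S = -1.6869.
(3,3): S=257.5964. Δ = (V_up−V_dn)/(S_up−S_dn) = (127.4273−1.2050)/(340.0273−213.8050) = 1.0000. V = [p*·127.4273 + (1−p*)·1.2050]/1.21 = 81.8939. B = V − Δ·S = -175.7025.
(2,0): S=77.1568. Δ = (V_up−V_dn)/(S_up−S_dn) = (0.0000−0.0000)/(101.8470−64.0401) = 0.0000. V = [p*·0.0000 + (1−p*)·0.0000]/1.21 = 0.0000. B = V − Δ·S = 0.0000.
(2,1): S=122.7072. Δ = (V_up−V_dn)/(S_up−S_dn) = (0.7723−0.0000)/(161.9735−101.8470) = 0.0128. V = [p*·0.7723 + (1−p*)·0.0000]/1.21 = 0.4950. B = V − Δ·S = -1.0812.
(2,2): S=195.1488. Δ = (V_up−V_dn)/(S_up−S_dn) = (81.8939−0.7723)/(257.5964−161.9735) = 0.8483. V = [p*·81.8939 + (1−p*)·0.7723]/1.21 = 52.6305. B = V − Δ·S = -112.9238.
(1,0): S=92.9600. Δ = (V_up−V_dn)/(S_up−S_dn) = (0.4950−0.0000)/(122.7072−77.1568) = 0.0109. V = [p*·0.4950 + (1−p*)·0.0000]/1.21 = 0.3173. B = V − Δ·S = -0.6929.
(1,1): S=147.8400. Δ = (V_up−V_dn)/(S_up−S_dn) = (52.6305−0.4950)/(195.1488−122.7072) = 0.7197. V = [p*·52.6305 + (1−p*)·0.4950]/1.21 = 33.8237. B = V − Δ·S = -72.5754.
(0,0): S=112.0000. Δ = (V_up−V_dn)/(S_up−S_dn) = (33.8237−0.3173)/(147.8400−92.9600) = 0.6105. V = [p*·33.8237 + (1−p*)·0.3173]/1.21 = 21.7370. B = V − Δ·S = -46.6434.
Check: Δ(0,0)·S0 + B(0,0) = 21.7370 = V0.

(0,0): Delta=0.6105 Bond=-46.6434
(1,0): Delta=0.0109 Bond=-0.6929
(1,1): Delta=0.7197 Bond=-72.5754
(2,0): Delta=0.0000 Bond=0.0000
(2,1): Delta=0.0128 Bond=-1.0812
(2,2): Delta=0.8483 Bond=-112.9238
(3,0): Delta=0.0000 Bond=0.0000
(3,1): Delta=0.0000 Bond=0.0000
(3,2): Delta=0.0152 Bond=-1.6869
(3,3): Delta=1.0000 Bond=-175.7025
V0=21.7370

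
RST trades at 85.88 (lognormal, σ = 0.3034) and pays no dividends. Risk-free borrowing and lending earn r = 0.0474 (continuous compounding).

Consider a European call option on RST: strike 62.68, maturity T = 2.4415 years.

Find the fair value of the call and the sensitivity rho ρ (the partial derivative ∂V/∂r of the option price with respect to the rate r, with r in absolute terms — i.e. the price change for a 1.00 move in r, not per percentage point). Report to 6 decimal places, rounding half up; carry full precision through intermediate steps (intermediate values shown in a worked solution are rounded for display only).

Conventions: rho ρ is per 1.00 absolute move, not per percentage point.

price = 33.240733
ρ = 102.095578

σ√T = 0.3034·√2.4415 = 0.474072
d₁ = (ln(S/K) + (r+σ²/2)T) / (σ√T) = (ln(85.88/62.68) + (0.0474+0.3034²/2)·2.4415) / 0.474072 = (0.314909 + 0.228099) / 0.474072 = 1.145413
d₂ = d₁ − σ√T = 1.145413 − 0.474072 = 0.671341
e^{−rT} = 0.890718
N(d₁) = 0.873981,  N(d₂) = 0.748998
Call price V = S·N(d₁) − K·e^{−rT}·N(d₂) = 75.057477 − 41.816743 = 33.240733
ρ = K·T·e^{−rT}·N(d₂) = 102.095578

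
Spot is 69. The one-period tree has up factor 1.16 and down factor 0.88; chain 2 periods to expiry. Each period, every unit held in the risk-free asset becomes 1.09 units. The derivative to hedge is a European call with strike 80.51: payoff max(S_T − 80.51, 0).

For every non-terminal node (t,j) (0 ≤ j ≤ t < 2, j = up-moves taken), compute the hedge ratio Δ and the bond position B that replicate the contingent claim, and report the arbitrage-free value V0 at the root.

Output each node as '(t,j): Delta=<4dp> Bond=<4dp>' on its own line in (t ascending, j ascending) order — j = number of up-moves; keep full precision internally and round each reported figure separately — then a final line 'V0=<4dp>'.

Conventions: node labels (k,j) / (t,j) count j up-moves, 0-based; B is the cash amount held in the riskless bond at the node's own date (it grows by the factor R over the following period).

(0,0): Delta=0.4394 Bond=-24.4749
(1,0): Delta=0.0000 Bond=0.0000
(1,1): Delta=0.5505 Bond=-35.5702
V0=5.8406

Risk-neutral probability p* = (R−d)/(u−d) = (1.09−0.88)/(1.16−0.88) = 0.7500.
Terminal payoffs: V(2,0)=0.0000, V(2,1)=0.0000, V(2,2)=12.3364
  t=1,j=0: stock 60.7200 → up 70.4352 (V=0.0000), down 53.4336 (V=0.0000). Price 0.0000; hedge Δ=0.0000, bond B=0.0000.
  t=1,j=1: stock 80.0400 → up 92.8464 (V=12.3364), down 70.4352 (V=0.0000). Price 8.4883; hedge Δ=0.5505, bond B=-35.5702.
  t=0,j=0: stock 69.0000 → up 80.0400 (V=8.4883), down 60.7200 (V=0.0000). Price 5.8406; hedge Δ=0.4394, bond B=-24.4749.
Sanity check at the root: Δ(0,0)·S0 + B(0,0) reproduces V0 = 5.8406.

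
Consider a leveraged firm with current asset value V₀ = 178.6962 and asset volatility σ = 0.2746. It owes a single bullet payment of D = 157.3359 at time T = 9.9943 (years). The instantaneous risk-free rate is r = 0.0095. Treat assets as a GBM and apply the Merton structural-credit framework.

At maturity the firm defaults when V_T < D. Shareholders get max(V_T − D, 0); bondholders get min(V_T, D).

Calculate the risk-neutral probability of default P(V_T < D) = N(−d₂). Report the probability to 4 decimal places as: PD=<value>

PD=0.5707

With assets at 178.6962 and a single debt payment of 157.3359 at 9.9943 years:
d₁ = [ln(V₀/D) + (r + σ²/2)T] / (σ√T)
   = [ln(178.6962/157.3359) + (0.0095 + 0.5·0.2746²)·9.9943] / (0.2746·√9.9943)
   = [0.127304 + 0.471757] / 0.868114 = 0.690072
d₂ = d₁ − σ√T = 0.690072 − 0.868114 = -0.178042
risk-neutral PD = N(−d₂) = N(0.178042) = 0.570655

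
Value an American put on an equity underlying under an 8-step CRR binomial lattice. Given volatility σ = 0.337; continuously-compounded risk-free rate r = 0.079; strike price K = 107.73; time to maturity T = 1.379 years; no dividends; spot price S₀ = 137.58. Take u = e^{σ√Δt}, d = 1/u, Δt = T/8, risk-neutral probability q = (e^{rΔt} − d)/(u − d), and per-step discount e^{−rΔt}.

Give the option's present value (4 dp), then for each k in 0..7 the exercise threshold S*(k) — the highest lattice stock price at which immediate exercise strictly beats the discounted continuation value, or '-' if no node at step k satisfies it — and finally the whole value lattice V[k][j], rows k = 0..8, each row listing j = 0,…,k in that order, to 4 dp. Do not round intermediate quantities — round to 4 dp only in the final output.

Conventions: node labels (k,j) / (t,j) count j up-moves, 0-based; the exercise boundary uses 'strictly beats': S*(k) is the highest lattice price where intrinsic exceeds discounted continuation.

price = 5.0343
boundary = - - - - 78.6134 68.3489 78.6134 90.4193
tree:
5.0343
8.1567 2.2152
12.8849 3.9023 0.6786
19.7371 6.7474 1.3153 0.0946
29.1166 11.3921 2.5343 0.1973 0.0000
39.3811 18.6298 4.8503 0.4114 0.0000 0.0000
48.3053 29.1166 9.2078 0.8580 0.0000 0.0000 0.0000
56.0643 39.3811 17.3107 1.7894 0.0000 0.0000 0.0000 0.0000
62.8102 48.3053 29.1166 3.7318 0.0000 0.0000 0.0000 0.0000 0.0000

params: Δt=0.17238 u=1.15018 d=0.86943 q=0.51391 e^(-rΔt)=0.98647
t_8 payoffs: 62.8102 48.3053 29.1166 3.7318 0.0000 0.0000 0.0000 0.0000 0.0000
t_7: node(7,0) S=51.6657 payoff=56.0643 vs cont=54.6072 → 56.0643 [stop]  node(7,1) S=68.3489 payoff=39.3811 vs cont=37.9240 → 39.3811 [stop]  node(7,2) S=90.4193 payoff=17.3107 vs cont=15.8536 → 17.3107 [stop]  node(7,3) S=119.6164 payoff=0.0000 vs cont=1.7894 → 1.7894 [wait]  node(7,4) S=158.2414 payoff=0.0000 vs cont=0.0000 → 0.0000 [wait]  node(7,5) S=209.3386 payoff=0.0000 vs cont=0.0000 → 0.0000 [wait]  node(7,6) S=276.9356 payoff=0.0000 vs cont=0.0000 → 0.0000 [wait]  node(7,7) S=366.3601 payoff=0.0000 vs cont=0.0000 → 0.0000 [wait]  ⇒ S*(7)=90.4193
t_6: node(6,0) S=59.4247 payoff=48.3053 vs cont=46.8482 → 48.3053 [stop]  node(6,1) S=78.6134 payoff=29.1166 vs cont=27.6595 → 29.1166 [stop]  node(6,2) S=103.9982 payoff=3.7318 vs cont=9.2078 → 9.2078 [wait]  node(6,3) S=137.5800 payoff=0.0000 vs cont=0.8580 → 0.8580 [wait]  node(6,4) S=182.0056 payoff=0.0000 vs cont=0.0000 → 0.0000 [wait]  node(6,5) S=240.7765 payoff=0.0000 vs cont=0.0000 → 0.0000 [wait]  node(6,6) S=318.5250 payoff=0.0000 vs cont=0.0000 → 0.0000 [wait]  ⇒ S*(6)=78.6134
t_5: node(5,0) S=68.3489 payoff=39.3811 vs cont=37.9240 → 39.3811 [stop]  node(5,1) S=90.4193 payoff=17.3107 vs cont=18.6298 → 18.6298 [wait]  node(5,2) S=119.6164 payoff=0.0000 vs cont=4.8503 → 4.8503 [wait]  node(5,3) S=158.2414 payoff=0.0000 vs cont=0.4114 → 0.4114 [wait]  node(5,4) S=209.3386 payoff=0.0000 vs cont=0.0000 → 0.0000 [wait]  node(5,5) S=276.9356 payoff=0.0000 vs cont=0.0000 → 0.0000 [wait]  ⇒ S*(5)=68.3489
t_4: node(4,0) S=78.6134 payoff=29.1166 vs cont=28.3283 → 29.1166 [stop]  node(4,1) S=103.9982 payoff=3.7318 vs cont=11.3921 → 11.3921 [wait]  node(4,2) S=137.5800 payoff=0.0000 vs cont=2.5343 → 2.5343 [wait]  node(4,3) S=182.0056 payoff=0.0000 vs cont=0.1973 → 0.1973 [wait]  node(4,4) S=240.7765 payoff=0.0000 vs cont=0.0000 → 0.0000 [wait]  ⇒ S*(4)=78.6134
t_3: node(3,0) S=90.4193 payoff=17.3107 vs cont=19.7371 → 19.7371 [wait]  node(3,1) S=119.6164 payoff=0.0000 vs cont=6.7474 → 6.7474 [wait]  node(3,2) S=158.2414 payoff=0.0000 vs cont=1.3153 → 1.3153 [wait]  node(3,3) S=209.3386 payoff=0.0000 vs cont=0.0946 → 0.0946 [wait]  ⇒ S*(3)=-
t_2: node(2,0) S=103.9982 payoff=3.7318 vs cont=12.8849 → 12.8849 [wait]  node(2,1) S=137.5800 payoff=0.0000 vs cont=3.9023 → 3.9023 [wait]  node(2,2) S=182.0056 payoff=0.0000 vs cont=0.6786 → 0.6786 [wait]  ⇒ S*(2)=-
t_1: node(1,0) S=119.6164 payoff=0.0000 vs cont=8.1567 → 8.1567 [wait]  node(1,1) S=158.2414 payoff=0.0000 vs cont=2.2152 → 2.2152 [wait]  ⇒ S*(1)=-
t_0: node(0,0) S=137.5800 payoff=0.0000 vs cont=5.0343 → 5.0343 [wait]  ⇒ S*(0)=-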